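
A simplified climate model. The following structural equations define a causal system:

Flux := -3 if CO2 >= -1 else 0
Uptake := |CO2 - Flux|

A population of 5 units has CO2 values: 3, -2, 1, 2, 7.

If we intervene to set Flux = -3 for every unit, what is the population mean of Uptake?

The intervention sets Flux=-3 in all 5 units regardless of CO2. Recomputing Uptake per unit gives 6, 1, 4, 5, 10; average 5.2.

5.2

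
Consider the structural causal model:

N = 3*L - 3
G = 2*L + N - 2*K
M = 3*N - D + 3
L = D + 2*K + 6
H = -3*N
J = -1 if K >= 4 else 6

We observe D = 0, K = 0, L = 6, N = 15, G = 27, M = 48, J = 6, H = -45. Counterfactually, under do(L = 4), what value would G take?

17

do(L=4) replaces the equation L = D + 2*K + 6 with the constant L = 4.
N = 3*L - 3  [with L=4]  = 9
G = 2*L + N - 2*K  [with L=4, N=9, K=0]  = 17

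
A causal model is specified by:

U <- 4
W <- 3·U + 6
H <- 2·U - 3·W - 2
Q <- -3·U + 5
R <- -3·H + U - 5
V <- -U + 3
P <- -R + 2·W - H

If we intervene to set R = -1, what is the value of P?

85

Under do(R=-1), the mechanism R <- -3·H + U - 5 is discarded; R is fixed at -1.
W = 3·U + 6  [with U=4]  = 18
H = 2·U - 3·W - 2  [with U=4, W=18]  = -48
P = -R + 2·W - H  [with R=-1, W=18, H=-48]  = 85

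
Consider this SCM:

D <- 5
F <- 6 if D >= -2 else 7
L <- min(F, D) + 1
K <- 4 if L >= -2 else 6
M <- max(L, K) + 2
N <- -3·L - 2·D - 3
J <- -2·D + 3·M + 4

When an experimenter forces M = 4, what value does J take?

Under do(M=4), the mechanism M <- max(L, K) + 2 is discarded; M is fixed at 4.
J = -2·D + 3·M + 4  [with D=5, M=4]  = 6

6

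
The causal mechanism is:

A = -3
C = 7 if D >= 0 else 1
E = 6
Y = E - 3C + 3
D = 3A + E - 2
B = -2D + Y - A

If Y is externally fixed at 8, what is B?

21

The intervention breaks the incoming arrows to Y: Y = E - 3C + 3 no longer applies, and Y = 8.
D = 3A + E - 2  [with A=-3, E=6]  = -5
B = -2D + Y - A  [with D=-5, Y=8, A=-3]  = 21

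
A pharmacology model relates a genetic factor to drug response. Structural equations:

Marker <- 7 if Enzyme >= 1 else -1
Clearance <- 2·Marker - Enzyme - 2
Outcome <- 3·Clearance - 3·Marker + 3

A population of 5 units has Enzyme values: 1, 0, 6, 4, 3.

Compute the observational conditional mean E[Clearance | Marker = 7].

8.5

Observing Marker=7 restricts to units where Marker's equation naturally yields 7: Enzyme ∈ {1, 6, 4, 3}. In that subpopulation Clearance = 11, 6, 8, 9, mean 8.5.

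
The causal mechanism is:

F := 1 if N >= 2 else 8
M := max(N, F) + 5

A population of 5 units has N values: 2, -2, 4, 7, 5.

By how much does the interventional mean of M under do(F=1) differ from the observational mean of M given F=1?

-0.7

Every unit gets F=1 under the intervention. M values become 7, 6, 9, 12, 10; E[M|do(F=1)] = 8.8.
Conditioning on F=1 selects the 4 unit(s) with N ∈ {2, 4, 7, 5}. Their M values: 7, 9, 12, 10. Mean = 9.5.
Difference = 8.8 − 9.5 = -0.7.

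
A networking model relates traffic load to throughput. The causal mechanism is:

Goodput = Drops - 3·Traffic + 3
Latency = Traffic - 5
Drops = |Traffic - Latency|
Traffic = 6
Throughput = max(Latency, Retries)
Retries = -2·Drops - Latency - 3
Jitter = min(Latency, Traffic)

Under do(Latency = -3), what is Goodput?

-6

Under do(Latency=-3), the mechanism Latency = Traffic - 5 is discarded; Latency is fixed at -3.
Drops = |Traffic - Latency|  [with Traffic=6, Latency=-3]  = 9
Goodput = Drops - 3·Traffic + 3  [with Drops=9, Traffic=6]  = -6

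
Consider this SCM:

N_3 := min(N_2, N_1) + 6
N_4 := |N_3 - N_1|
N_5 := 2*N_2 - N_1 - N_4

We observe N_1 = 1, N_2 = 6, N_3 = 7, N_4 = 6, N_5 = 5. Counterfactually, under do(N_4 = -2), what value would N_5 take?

Intervening sets N_4 = -2 and removes its equation (N_4 := |N_3 - N_1|).
N_5 = 2*N_2 - N_1 - N_4  [with N_2=6, N_1=1, N_4=-2]  = 13

13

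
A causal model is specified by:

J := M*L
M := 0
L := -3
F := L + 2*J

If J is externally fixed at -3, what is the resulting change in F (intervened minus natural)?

-6

The intervention breaks the incoming arrows to J: J := M*L no longer applies, and J = -3.
F = L + 2*J  [with L=-3, J=-3]  = -9
Without intervention: J = M*L  [with M=0, L=-3]  = 0; F = L + 2*J  [with L=-3, J=0]  = -3.
Change = -9 − (-3) = -6.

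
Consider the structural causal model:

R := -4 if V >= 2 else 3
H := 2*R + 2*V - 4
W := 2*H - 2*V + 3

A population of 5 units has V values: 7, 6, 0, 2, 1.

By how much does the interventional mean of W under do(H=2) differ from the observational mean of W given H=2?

do(H=2) breaks H's dependence on V. With H=2 fixed, W across the units is -7, -5, 7, 3, 5, mean 0.6.
Observing H=2 restricts to units where H's equation naturally yields 2: V ∈ {7, 0}. In that subpopulation W = -7, 7, mean 0.
Difference = 0.6 − 0 = 0.6.

0.6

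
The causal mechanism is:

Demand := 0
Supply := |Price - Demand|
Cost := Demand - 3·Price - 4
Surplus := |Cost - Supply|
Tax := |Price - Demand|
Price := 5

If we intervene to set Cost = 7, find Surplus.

Under do(Cost=7), the mechanism Cost := Demand - 3·Price - 4 is discarded; Cost is fixed at 7.
Supply = |Price - Demand|  [with Price=5, Demand=0]  = 5
Surplus = |Cost - Supply|  [with Cost=7, Supply=5]  = 2

2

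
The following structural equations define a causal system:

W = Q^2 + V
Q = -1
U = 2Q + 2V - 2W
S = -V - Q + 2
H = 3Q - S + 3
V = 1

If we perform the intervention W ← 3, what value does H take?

-2

do(W=3) replaces the equation W = Q^2 + V with the constant W = 3.
H is not downstream of the intervention, so its value is determined by the original equations.
S = -V - Q + 2  [with V=1, Q=-1]  = 2
H = 3Q - S + 3  [with Q=-1, S=2]  = -2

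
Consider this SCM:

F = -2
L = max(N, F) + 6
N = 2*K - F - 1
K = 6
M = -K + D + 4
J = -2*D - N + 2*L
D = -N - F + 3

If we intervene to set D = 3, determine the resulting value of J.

Under do(D=3), the mechanism D = -N - F + 3 is discarded; D is fixed at 3.
N = 2*K - F - 1  [with K=6, F=-2]  = 13
L = max(N, F) + 6  [with N=13, F=-2]  = 19
J = -2*D - N + 2*L  [with D=3, N=13, L=19]  = 19

19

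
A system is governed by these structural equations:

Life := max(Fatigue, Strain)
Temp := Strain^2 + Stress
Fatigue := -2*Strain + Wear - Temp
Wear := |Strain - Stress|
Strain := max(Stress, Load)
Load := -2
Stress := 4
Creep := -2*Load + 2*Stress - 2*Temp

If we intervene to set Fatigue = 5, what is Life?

5

do(Fatigue=5) replaces the equation Fatigue := -2*Strain + Wear - Temp with the constant Fatigue = 5.
Strain = max(Stress, Load)  [with Stress=4, Load=-2]  = 4
Life = max(Fatigue, Strain)  [with Fatigue=5, Strain=4]  = 5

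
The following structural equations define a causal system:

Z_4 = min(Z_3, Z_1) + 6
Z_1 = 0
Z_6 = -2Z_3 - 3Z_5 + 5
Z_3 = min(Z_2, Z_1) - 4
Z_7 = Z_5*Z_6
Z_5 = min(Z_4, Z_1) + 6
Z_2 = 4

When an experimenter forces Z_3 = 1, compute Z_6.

The intervention breaks the incoming arrows to Z_3: Z_3 = min(Z_2, Z_1) - 4 no longer applies, and Z_3 = 1.
Z_4 = min(Z_3, Z_1) + 6  [with Z_3=1, Z_1=0]  = 6
Z_5 = min(Z_4, Z_1) + 6  [with Z_4=6, Z_1=0]  = 6
Z_6 = -2Z_3 - 3Z_5 + 5  [with Z_3=1, Z_5=6]  = -15

-15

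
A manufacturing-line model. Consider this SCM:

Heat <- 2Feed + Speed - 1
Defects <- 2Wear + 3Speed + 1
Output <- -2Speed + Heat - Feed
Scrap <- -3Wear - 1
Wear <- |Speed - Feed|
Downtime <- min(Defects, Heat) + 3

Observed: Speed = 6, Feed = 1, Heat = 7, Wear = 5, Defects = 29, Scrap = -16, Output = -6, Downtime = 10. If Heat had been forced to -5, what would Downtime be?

The intervention breaks the incoming arrows to Heat: Heat <- 2Feed + Speed - 1 no longer applies, and Heat = -5.
Wear = |Speed - Feed|  [with Speed=6, Feed=1]  = 5
Defects = 2Wear + 3Speed + 1  [with Wear=5, Speed=6]  = 29
Downtime = min(Defects, Heat) + 3  [with Defects=29, Heat=-5]  = -2

-2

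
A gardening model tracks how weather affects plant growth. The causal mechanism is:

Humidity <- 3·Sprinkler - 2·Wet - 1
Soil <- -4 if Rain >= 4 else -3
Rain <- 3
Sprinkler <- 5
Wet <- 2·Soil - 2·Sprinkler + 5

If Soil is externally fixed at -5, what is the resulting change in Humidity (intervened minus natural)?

8

do(Soil=-5) replaces the equation Soil <- -4 if Rain >= 4 else -3 with the constant Soil = -5.
Wet = 2·Soil - 2·Sprinkler + 5  [with Soil=-5, Sprinkler=5]  = -15
Humidity = 3·Sprinkler - 2·Wet - 1  [with Sprinkler=5, Wet=-15]  = 44
Without intervention: Soil = -4 if Rain >= 4 else -3  [with Rain=3]  = -3; Wet = 2·Soil - 2·Sprinkler + 5  [with Soil=-3, Sprinkler=5]  = -11; Humidity = 3·Sprinkler - 2·Wet - 1  [with Sprinkler=5, Wet=-11]  = 36.
Change = 44 − 36 = 8.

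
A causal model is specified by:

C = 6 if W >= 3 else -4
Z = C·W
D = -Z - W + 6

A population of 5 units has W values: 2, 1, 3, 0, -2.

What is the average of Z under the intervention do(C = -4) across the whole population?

Under do(C=-4), C's equation is replaced by C=-4 for every unit. Per-unit Z: -8, -4, -12, 0, 8. Mean = -3.2.

-3.2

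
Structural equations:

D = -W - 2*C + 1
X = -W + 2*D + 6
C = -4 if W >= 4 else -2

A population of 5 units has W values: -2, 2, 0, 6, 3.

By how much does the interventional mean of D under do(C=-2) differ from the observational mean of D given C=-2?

-1.05

The intervention sets C=-2 in all 5 units regardless of W. Recomputing D per unit gives 7, 3, 5, -1, 2; average 3.2.
Conditioning on C=-2 selects the 4 unit(s) with W ∈ {-2, 2, 0, 3}. Their D values: 7, 3, 5, 2. Mean = 4.25.
Difference = 3.2 − 4.25 = -1.05.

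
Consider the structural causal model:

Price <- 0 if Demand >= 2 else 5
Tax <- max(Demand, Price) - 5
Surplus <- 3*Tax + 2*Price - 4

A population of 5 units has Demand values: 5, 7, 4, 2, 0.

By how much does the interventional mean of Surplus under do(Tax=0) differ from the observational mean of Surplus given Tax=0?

do(Tax=0) breaks Tax's dependence on Demand. With Tax=0 fixed, Surplus across the units is -4, -4, -4, -4, 6, mean -2.
E[Surplus|Tax=0] averages over only the 2 units with Tax=0 (Demand = 5, 0): Surplus = -4, 6, mean 1.
Difference = -2 − 1 = -3.

-3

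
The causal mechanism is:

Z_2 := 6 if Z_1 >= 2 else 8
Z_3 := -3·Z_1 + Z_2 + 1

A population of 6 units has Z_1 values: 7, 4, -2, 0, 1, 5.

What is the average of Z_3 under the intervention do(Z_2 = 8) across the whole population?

Every unit gets Z_2=8 under the intervention. Z_3 values become -12, -3, 15, 9, 6, -6; E[Z_3|do(Z_2=8)] = 1.5.

1.5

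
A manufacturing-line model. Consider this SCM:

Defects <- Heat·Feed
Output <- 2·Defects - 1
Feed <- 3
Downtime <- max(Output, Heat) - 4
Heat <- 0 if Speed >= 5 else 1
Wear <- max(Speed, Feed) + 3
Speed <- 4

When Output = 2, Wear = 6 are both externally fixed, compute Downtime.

Under do(Output = 2, Wear = 6), each intervened variable's structural equation is replaced by its fixed value.
Heat = 0 if Speed >= 5 else 1  [with Speed=4]  = 1
Downtime = max(Output, Heat) - 4  [with Output=2, Heat=1]  = -2

-2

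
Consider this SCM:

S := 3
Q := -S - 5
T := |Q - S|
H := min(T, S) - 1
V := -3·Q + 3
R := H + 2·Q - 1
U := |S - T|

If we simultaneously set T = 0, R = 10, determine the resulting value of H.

-1

Setting T = 0, R = 10 by intervention discards those variables' equations.
H = min(T, S) - 1  [with T=0, S=3]  = -1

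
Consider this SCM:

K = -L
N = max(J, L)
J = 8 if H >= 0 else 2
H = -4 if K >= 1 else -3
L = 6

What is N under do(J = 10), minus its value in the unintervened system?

4

Intervening sets J = 10 and removes its equation (J = 8 if H >= 0 else 2).
N = max(J, L)  [with J=10, L=6]  = 10
Without intervention: K = -L  [with L=6]  = -6; H = -4 if K >= 1 else -3  [with K=-6]  = -3; J = 8 if H >= 0 else 2  [with H=-3]  = 2; N = max(J, L)  [with J=2, L=6]  = 6.
Change = 10 − 6 = 4.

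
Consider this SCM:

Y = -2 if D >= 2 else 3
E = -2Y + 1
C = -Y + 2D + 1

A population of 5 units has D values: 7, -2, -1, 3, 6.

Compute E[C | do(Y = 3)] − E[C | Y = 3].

do(Y=3) breaks Y's dependence on D. With Y=3 fixed, C across the units is 12, -6, -4, 4, 10, mean 3.2.
Observing Y=3 restricts to units where Y's equation naturally yields 3: D ∈ {-2, -1}. In that subpopulation C = -6, -4, mean -5.
Difference = 3.2 − (-5) = 8.2.

8.2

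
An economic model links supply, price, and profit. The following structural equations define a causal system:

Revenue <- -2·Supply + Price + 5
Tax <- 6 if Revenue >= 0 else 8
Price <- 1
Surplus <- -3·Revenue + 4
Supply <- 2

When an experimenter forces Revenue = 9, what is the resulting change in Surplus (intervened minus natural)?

-21

do(Revenue=9) replaces the equation Revenue <- -2·Supply + Price + 5 with the constant Revenue = 9.
Surplus = -3·Revenue + 4  [with Revenue=9]  = -23
Without intervention: Revenue = -2·Supply + Price + 5  [with Supply=2, Price=1]  = 2; Surplus = -3·Revenue + 4  [with Revenue=2]  = -2.
Change = -23 − (-2) = -21.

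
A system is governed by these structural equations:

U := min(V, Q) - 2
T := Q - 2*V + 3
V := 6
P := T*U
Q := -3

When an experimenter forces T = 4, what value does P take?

do(T=4) replaces the equation T := Q - 2*V + 3 with the constant T = 4.
U = min(V, Q) - 2  [with V=6, Q=-3]  = -5
P = T*U  [with T=4, U=-5]  = -20

-20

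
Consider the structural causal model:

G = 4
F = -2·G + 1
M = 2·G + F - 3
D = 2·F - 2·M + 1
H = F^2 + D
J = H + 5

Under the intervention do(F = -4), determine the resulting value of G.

4

Under do(F=-4), the mechanism F = -2·G + 1 is discarded; F is fixed at -4.
G is not downstream of the intervention, so its value is determined by the original equations.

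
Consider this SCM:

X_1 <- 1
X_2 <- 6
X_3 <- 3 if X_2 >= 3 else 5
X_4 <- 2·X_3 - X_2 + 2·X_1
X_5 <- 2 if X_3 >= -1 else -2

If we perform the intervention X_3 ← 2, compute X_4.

0

The intervention breaks the incoming arrows to X_3: X_3 <- 3 if X_2 >= 3 else 5 no longer applies, and X_3 = 2.
X_4 = 2·X_3 - X_2 + 2·X_1  [with X_3=2, X_2=6, X_1=1]  = 0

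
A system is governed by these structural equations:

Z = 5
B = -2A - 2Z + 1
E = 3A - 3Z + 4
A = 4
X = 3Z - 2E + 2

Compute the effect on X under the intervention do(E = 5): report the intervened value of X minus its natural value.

-8

do(E=5) replaces the equation E = 3A - 3Z + 4 with the constant E = 5.
X = 3Z - 2E + 2  [with Z=5, E=5]  = 7
Without intervention: E = 3A - 3Z + 4  [with A=4, Z=5]  = 1; X = 3Z - 2E + 2  [with Z=5, E=1]  = 15.
Change = 7 − 15 = -8.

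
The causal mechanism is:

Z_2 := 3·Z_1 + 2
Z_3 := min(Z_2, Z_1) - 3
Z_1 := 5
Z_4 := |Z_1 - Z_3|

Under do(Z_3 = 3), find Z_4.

The intervention breaks the incoming arrows to Z_3: Z_3 := min(Z_2, Z_1) - 3 no longer applies, and Z_3 = 3.
Z_4 = |Z_1 - Z_3|  [with Z_1=5, Z_3=3]  = 2

2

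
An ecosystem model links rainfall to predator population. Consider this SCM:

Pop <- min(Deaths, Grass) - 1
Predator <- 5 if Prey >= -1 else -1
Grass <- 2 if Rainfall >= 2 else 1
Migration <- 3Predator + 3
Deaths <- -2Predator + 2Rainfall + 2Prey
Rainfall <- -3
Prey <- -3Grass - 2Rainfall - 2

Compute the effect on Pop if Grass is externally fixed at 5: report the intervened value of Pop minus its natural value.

Under do(Grass=5), the mechanism Grass <- 2 if Rainfall >= 2 else 1 is discarded; Grass is fixed at 5.
Prey = -3Grass - 2Rainfall - 2  [with Grass=5, Rainfall=-3]  = -11
Predator = 5 if Prey >= -1 else -1  [with Prey=-11]  = -1
Deaths = -2Predator + 2Rainfall + 2Prey  [with Predator=-1, Rainfall=-3, Prey=-11]  = -26
Pop = min(Deaths, Grass) - 1  [with Deaths=-26, Grass=5]  = -27
Without intervention: Grass = 2 if Rainfall >= 2 else 1  [with Rainfall=-3]  = 1; Prey = -3Grass - 2Rainfall - 2  [with Grass=1, Rainfall=-3]  = 1; Predator = 5 if Prey >= -1 else -1  [with Prey=1]  = 5; Deaths = -2Predator + 2Rainfall + 2Prey  [with Predator=5, Rainfall=-3, Prey=1]  = -14; Pop = min(Deaths, Grass) - 1  [with Deaths=-14, Grass=1]  = -15.
Change = -27 − (-15) = -12.

-12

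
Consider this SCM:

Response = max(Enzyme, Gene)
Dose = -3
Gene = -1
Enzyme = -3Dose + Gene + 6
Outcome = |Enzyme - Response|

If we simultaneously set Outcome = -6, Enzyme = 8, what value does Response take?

8

Under do(Outcome = -6, Enzyme = 8), each intervened variable's structural equation is replaced by its fixed value.
Response = max(Enzyme, Gene)  [with Enzyme=8, Gene=-1]  = 8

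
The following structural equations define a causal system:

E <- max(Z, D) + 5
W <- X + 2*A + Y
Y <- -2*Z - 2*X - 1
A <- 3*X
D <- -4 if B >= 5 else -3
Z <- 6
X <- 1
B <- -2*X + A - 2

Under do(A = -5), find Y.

-15

The intervention breaks the incoming arrows to A: A <- 3*X no longer applies, and A = -5.
No directed path runs from A to Y, so Y keeps its natural value.
Y = -2*Z - 2*X - 1  [with Z=6, X=1]  = -15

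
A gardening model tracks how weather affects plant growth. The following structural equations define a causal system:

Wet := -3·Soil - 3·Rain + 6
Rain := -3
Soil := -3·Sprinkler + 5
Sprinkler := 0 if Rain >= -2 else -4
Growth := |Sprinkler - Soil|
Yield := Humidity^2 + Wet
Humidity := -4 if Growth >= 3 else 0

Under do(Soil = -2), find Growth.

2

do(Soil=-2) replaces the equation Soil := -3·Sprinkler + 5 with the constant Soil = -2.
Sprinkler = 0 if Rain >= -2 else -4  [with Rain=-3]  = -4
Growth = |Sprinkler - Soil|  [with Sprinkler=-4, Soil=-2]  = 2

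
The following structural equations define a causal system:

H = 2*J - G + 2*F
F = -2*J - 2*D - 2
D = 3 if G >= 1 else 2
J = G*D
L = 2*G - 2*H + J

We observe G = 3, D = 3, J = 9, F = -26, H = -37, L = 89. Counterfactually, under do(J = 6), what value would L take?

The intervention breaks the incoming arrows to J: J = G*D no longer applies, and J = 6.
D = 3 if G >= 1 else 2  [with G=3]  = 3
F = -2*J - 2*D - 2  [with J=6, D=3]  = -20
H = 2*J - G + 2*F  [with J=6, G=3, F=-20]  = -31
L = 2*G - 2*H + J  [with G=3, H=-31, J=6]  = 74

74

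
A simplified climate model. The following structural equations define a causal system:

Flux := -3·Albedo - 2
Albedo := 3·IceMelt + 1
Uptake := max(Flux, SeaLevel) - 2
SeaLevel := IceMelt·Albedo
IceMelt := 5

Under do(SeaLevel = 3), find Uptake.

1

do(SeaLevel=3) replaces the equation SeaLevel := IceMelt·Albedo with the constant SeaLevel = 3.
Albedo = 3·IceMelt + 1  [with IceMelt=5]  = 16
Flux = -3·Albedo - 2  [with Albedo=16]  = -50
Uptake = max(Flux, SeaLevel) - 2  [with Flux=-50, SeaLevel=3]  = 1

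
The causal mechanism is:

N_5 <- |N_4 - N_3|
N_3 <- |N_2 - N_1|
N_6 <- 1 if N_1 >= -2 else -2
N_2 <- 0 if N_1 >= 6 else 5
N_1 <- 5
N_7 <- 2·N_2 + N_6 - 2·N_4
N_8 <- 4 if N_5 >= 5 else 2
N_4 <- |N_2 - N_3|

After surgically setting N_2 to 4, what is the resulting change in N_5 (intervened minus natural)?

-3

do(N_2=4) replaces the equation N_2 <- 0 if N_1 >= 6 else 5 with the constant N_2 = 4.
N_3 = |N_2 - N_1|  [with N_2=4, N_1=5]  = 1
N_4 = |N_2 - N_3|  [with N_2=4, N_3=1]  = 3
N_5 = |N_4 - N_3|  [with N_4=3, N_3=1]  = 2
Without intervention: N_2 = 0 if N_1 >= 6 else 5  [with N_1=5]  = 5; N_3 = |N_2 - N_1|  [with N_2=5, N_1=5]  = 0; N_4 = |N_2 - N_3|  [with N_2=5, N_3=0]  = 5; N_5 = |N_4 - N_3|  [with N_4=5, N_3=0]  = 5.
Change = 2 − 5 = -3.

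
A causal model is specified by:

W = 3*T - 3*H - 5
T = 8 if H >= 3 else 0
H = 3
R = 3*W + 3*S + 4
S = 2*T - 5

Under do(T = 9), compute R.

82

do(T=9) replaces the equation T = 8 if H >= 3 else 0 with the constant T = 9.
W = 3*T - 3*H - 5  [with T=9, H=3]  = 13
S = 2*T - 5  [with T=9]  = 13
R = 3*W + 3*S + 4  [with W=13, S=13]  = 82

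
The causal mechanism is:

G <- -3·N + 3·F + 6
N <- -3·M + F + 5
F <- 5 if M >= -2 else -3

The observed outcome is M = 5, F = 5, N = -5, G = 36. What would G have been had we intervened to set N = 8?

-3

The intervention breaks the incoming arrows to N: N <- -3·M + F + 5 no longer applies, and N = 8.
F = 5 if M >= -2 else -3  [with M=5]  = 5
G = -3·N + 3·F + 6  [with N=8, F=5]  = -3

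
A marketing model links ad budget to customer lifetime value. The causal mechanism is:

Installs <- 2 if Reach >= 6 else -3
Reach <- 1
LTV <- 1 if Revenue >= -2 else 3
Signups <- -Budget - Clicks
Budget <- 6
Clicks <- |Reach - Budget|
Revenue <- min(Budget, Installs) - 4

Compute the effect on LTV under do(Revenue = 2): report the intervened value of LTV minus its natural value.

-2

Intervening sets Revenue = 2 and removes its equation (Revenue <- min(Budget, Installs) - 4).
LTV = 1 if Revenue >= -2 else 3  [with Revenue=2]  = 1
Without intervention: Installs = 2 if Reach >= 6 else -3  [with Reach=1]  = -3; Revenue = min(Budget, Installs) - 4  [with Budget=6, Installs=-3]  = -7; LTV = 1 if Revenue >= -2 else 3  [with Revenue=-7]  = 3.
Change = 1 − 3 = -2.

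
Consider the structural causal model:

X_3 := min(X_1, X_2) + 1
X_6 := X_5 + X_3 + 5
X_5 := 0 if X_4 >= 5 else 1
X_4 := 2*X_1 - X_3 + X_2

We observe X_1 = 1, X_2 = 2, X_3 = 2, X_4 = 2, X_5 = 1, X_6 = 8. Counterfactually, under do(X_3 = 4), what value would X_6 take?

10

The intervention breaks the incoming arrows to X_3: X_3 := min(X_1, X_2) + 1 no longer applies, and X_3 = 4.
X_4 = 2*X_1 - X_3 + X_2  [with X_1=1, X_3=4, X_2=2]  = 0
X_5 = 0 if X_4 >= 5 else 1  [with X_4=0]  = 1
X_6 = X_5 + X_3 + 5  [with X_5=1, X_3=4]  = 10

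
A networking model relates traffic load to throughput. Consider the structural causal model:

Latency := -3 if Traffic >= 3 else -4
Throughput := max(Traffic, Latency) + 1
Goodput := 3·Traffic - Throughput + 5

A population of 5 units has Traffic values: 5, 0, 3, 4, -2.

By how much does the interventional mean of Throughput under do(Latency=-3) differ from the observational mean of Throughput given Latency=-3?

-2

do(Latency=-3) breaks Latency's dependence on Traffic. With Latency=-3 fixed, Throughput across the units is 6, 1, 4, 5, -1, mean 3.
E[Throughput|Latency=-3] averages over only the 3 units with Latency=-3 (Traffic = 5, 3, 4): Throughput = 6, 4, 5, mean 5.
Difference = 3 − 5 = -2.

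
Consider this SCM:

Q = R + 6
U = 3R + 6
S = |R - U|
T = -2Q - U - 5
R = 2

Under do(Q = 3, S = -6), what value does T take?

The joint intervention fixes Q = 3, S = -6, removing each variable's own equation.
U = 3R + 6  [with R=2]  = 12
T = -2Q - U - 5  [with Q=3, U=12]  = -23

-23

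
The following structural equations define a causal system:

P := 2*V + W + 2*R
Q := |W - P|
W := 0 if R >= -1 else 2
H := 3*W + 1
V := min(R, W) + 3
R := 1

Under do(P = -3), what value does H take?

1

Under do(P=-3), the mechanism P := 2*V + W + 2*R is discarded; P is fixed at -3.
Since H is not a descendant of the intervened variable, it is unaffected.
W = 0 if R >= -1 else 2  [with R=1]  = 0
H = 3*W + 1  [with W=0]  = 1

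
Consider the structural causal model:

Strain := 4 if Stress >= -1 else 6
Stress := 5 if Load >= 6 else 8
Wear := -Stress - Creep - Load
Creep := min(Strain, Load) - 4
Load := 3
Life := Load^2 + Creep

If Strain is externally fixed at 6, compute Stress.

8

Under do(Strain=6), the mechanism Strain := 4 if Stress >= -1 else 6 is discarded; Strain is fixed at 6.
Since Stress is not a descendant of the intervened variable, it is unaffected.
Stress = 5 if Load >= 6 else 8  [with Load=3]  = 8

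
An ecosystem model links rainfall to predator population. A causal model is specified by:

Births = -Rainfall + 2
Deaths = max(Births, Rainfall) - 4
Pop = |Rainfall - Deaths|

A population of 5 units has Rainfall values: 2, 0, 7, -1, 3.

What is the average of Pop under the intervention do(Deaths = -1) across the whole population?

The intervention sets Deaths=-1 in all 5 units regardless of Rainfall. Recomputing Pop per unit gives 3, 1, 8, 0, 4; average 3.2.

3.2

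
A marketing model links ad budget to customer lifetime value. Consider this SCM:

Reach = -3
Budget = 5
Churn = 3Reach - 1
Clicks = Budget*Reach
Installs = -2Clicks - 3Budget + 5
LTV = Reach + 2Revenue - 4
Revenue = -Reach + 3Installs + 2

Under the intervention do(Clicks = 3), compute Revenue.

-43

The intervention breaks the incoming arrows to Clicks: Clicks = Budget*Reach no longer applies, and Clicks = 3.
Installs = -2Clicks - 3Budget + 5  [with Clicks=3, Budget=5]  = -16
Revenue = -Reach + 3Installs + 2  [with Reach=-3, Installs=-16]  = -43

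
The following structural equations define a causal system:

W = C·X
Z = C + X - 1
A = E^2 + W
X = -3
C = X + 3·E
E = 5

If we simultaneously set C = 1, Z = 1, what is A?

Setting C = 1, Z = 1 by intervention discards those variables' equations.
W = C·X  [with C=1, X=-3]  = -3
A = E^2 + W  [with E=5, W=-3]  = 22

22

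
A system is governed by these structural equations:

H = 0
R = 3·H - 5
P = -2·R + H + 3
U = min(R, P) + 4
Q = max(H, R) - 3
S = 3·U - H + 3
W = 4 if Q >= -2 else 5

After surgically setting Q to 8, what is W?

Under do(Q=8), the mechanism Q = max(H, R) - 3 is discarded; Q is fixed at 8.
W = 4 if Q >= -2 else 5  [with Q=8]  = 4

4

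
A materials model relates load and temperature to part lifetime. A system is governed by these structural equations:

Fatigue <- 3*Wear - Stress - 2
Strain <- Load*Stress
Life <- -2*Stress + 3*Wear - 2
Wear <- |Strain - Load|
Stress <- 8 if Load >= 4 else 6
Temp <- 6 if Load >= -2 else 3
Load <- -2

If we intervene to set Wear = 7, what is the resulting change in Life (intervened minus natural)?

Under do(Wear=7), the mechanism Wear <- |Strain - Load| is discarded; Wear is fixed at 7.
Stress = 8 if Load >= 4 else 6  [with Load=-2]  = 6
Life = -2*Stress + 3*Wear - 2  [with Stress=6, Wear=7]  = 7
Without intervention: Stress = 8 if Load >= 4 else 6  [with Load=-2]  = 6; Strain = Load*Stress  [with Load=-2, Stress=6]  = -12; Wear = |Strain - Load|  [with Strain=-12, Load=-2]  = 10; Life = -2*Stress + 3*Wear - 2  [with Stress=6, Wear=10]  = 16.
Change = 7 − 16 = -9.

-9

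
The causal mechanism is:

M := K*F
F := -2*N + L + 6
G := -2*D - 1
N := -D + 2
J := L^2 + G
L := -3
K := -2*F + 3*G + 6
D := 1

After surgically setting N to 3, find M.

The intervention breaks the incoming arrows to N: N := -D + 2 no longer applies, and N = 3.
F = -2*N + L + 6  [with N=3, L=-3]  = -3
G = -2*D - 1  [with D=1]  = -3
K = -2*F + 3*G + 6  [with F=-3, G=-3]  = 3
M = K*F  [with K=3, F=-3]  = -9

-9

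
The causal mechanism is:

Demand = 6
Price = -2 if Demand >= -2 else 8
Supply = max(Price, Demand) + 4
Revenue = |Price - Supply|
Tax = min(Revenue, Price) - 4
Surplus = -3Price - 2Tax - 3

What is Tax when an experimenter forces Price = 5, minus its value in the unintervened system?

7

do(Price=5) replaces the equation Price = -2 if Demand >= -2 else 8 with the constant Price = 5.
Supply = max(Price, Demand) + 4  [with Price=5, Demand=6]  = 10
Revenue = |Price - Supply|  [with Price=5, Supply=10]  = 5
Tax = min(Revenue, Price) - 4  [with Revenue=5, Price=5]  = 1
Without intervention: Price = -2 if Demand >= -2 else 8  [with Demand=6]  = -2; Supply = max(Price, Demand) + 4  [with Price=-2, Demand=6]  = 10; Revenue = |Price - Supply|  [with Price=-2, Supply=10]  = 12; Tax = min(Revenue, Price) - 4  [with Revenue=12, Price=-2]  = -6.
Change = 1 − (-6) = 7.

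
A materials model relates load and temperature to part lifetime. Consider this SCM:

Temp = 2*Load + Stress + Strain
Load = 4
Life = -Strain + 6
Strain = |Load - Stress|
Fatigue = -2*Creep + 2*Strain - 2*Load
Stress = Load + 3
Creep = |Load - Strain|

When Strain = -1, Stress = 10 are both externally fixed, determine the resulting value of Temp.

The joint intervention fixes Strain = -1, Stress = 10, removing each variable's own equation.
Temp = 2*Load + Stress + Strain  [with Load=4, Stress=10, Strain=-1]  = 17

17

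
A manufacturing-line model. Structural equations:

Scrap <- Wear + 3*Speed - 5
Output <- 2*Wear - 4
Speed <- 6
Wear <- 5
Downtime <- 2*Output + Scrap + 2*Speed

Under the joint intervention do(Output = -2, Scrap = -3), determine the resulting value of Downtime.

The joint intervention fixes Output = -2, Scrap = -3, removing each variable's own equation.
Downtime = 2*Output + Scrap + 2*Speed  [with Output=-2, Scrap=-3, Speed=6]  = 5

5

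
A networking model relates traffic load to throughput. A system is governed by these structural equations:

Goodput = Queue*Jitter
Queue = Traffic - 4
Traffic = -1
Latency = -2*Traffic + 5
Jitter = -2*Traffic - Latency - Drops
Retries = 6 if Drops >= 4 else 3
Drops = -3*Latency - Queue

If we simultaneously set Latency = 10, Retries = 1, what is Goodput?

The joint intervention fixes Latency = 10, Retries = 1, removing each variable's own equation.
Queue = Traffic - 4  [with Traffic=-1]  = -5
Drops = -3*Latency - Queue  [with Latency=10, Queue=-5]  = -25
Jitter = -2*Traffic - Latency - Drops  [with Traffic=-1, Latency=10, Drops=-25]  = 17
Goodput = Queue*Jitter  [with Queue=-5, Jitter=17]  = -85

-85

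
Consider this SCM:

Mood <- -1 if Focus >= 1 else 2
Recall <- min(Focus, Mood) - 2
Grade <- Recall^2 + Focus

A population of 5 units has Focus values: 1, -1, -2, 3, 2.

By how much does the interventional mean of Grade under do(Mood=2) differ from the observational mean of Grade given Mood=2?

-5.2

do(Mood=2) breaks Mood's dependence on Focus. With Mood=2 fixed, Grade across the units is 2, 8, 14, 3, 2, mean 5.8.
Conditioning on Mood=2 selects the 2 unit(s) with Focus ∈ {-1, -2}. Their Grade values: 8, 14. Mean = 11.
Difference = 5.8 − 11 = -5.2.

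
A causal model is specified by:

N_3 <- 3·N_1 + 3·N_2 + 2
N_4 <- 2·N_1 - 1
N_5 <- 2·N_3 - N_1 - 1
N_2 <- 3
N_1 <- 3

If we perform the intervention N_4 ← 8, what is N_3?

Under do(N_4=8), the mechanism N_4 <- 2·N_1 - 1 is discarded; N_4 is fixed at 8.
Since N_3 is not a descendant of the intervened variable, it is unaffected.
N_3 = 3·N_1 + 3·N_2 + 2  [with N_1=3, N_2=3]  = 20

20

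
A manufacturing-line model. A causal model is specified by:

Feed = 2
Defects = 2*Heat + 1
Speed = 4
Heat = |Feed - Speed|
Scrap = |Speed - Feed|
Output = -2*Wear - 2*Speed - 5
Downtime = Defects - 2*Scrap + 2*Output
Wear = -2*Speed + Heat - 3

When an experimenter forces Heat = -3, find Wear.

The intervention breaks the incoming arrows to Heat: Heat = |Feed - Speed| no longer applies, and Heat = -3.
Wear = -2*Speed + Heat - 3  [with Speed=4, Heat=-3]  = -14

-14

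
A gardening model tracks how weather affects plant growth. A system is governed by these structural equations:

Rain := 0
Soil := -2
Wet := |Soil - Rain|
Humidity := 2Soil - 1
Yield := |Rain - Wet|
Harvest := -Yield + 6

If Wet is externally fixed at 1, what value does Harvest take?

5

The intervention breaks the incoming arrows to Wet: Wet := |Soil - Rain| no longer applies, and Wet = 1.
Yield = |Rain - Wet|  [with Rain=0, Wet=1]  = 1
Harvest = -Yield + 6  [with Yield=1]  = 5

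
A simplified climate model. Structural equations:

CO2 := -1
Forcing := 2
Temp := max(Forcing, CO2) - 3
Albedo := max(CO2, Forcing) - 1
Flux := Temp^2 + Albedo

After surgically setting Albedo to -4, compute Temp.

Under do(Albedo=-4), the mechanism Albedo := max(CO2, Forcing) - 1 is discarded; Albedo is fixed at -4.
Since Temp is not a descendant of the intervened variable, it is unaffected.
Temp = max(Forcing, CO2) - 3  [with Forcing=2, CO2=-1]  = -1

-1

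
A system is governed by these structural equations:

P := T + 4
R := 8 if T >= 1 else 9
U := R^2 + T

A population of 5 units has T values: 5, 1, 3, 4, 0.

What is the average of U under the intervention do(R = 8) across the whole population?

The intervention sets R=8 in all 5 units regardless of T. Recomputing U per unit gives 69, 65, 67, 68, 64; average 66.6.

66.6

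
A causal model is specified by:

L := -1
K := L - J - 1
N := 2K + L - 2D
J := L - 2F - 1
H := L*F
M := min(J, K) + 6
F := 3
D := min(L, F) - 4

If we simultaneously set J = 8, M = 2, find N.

Under do(J = 8, M = 2), each intervened variable's structural equation is replaced by its fixed value.
D = min(L, F) - 4  [with L=-1, F=3]  = -5
K = L - J - 1  [with L=-1, J=8]  = -10
N = 2K + L - 2D  [with K=-10, L=-1, D=-5]  = -11

-11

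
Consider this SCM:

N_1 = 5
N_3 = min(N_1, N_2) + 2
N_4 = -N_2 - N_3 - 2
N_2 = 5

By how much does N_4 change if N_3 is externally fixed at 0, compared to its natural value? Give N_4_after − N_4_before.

7

The intervention breaks the incoming arrows to N_3: N_3 = min(N_1, N_2) + 2 no longer applies, and N_3 = 0.
N_4 = -N_2 - N_3 - 2  [with N_2=5, N_3=0]  = -7
Without intervention: N_3 = min(N_1, N_2) + 2  [with N_1=5, N_2=5]  = 7; N_4 = -N_2 - N_3 - 2  [with N_2=5, N_3=7]  = -14.
Change = -7 − (-14) = 7.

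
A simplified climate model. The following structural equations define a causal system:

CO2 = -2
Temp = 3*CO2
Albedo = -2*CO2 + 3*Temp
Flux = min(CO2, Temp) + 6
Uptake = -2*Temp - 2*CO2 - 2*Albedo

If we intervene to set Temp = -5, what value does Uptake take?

36

do(Temp=-5) replaces the equation Temp = 3*CO2 with the constant Temp = -5.
Albedo = -2*CO2 + 3*Temp  [with CO2=-2, Temp=-5]  = -11
Uptake = -2*Temp - 2*CO2 - 2*Albedo  [with Temp=-5, CO2=-2, Albedo=-11]  = 36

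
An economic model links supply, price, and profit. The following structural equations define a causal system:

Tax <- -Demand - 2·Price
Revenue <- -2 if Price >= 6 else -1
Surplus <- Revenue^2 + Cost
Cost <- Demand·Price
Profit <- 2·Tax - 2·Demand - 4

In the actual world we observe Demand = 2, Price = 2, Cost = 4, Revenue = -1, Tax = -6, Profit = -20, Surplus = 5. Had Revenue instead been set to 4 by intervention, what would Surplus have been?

The intervention breaks the incoming arrows to Revenue: Revenue <- -2 if Price >= 6 else -1 no longer applies, and Revenue = 4.
Cost = Demand·Price  [with Demand=2, Price=2]  = 4
Surplus = Revenue^2 + Cost  [with Revenue=4, Cost=4]  = 20

20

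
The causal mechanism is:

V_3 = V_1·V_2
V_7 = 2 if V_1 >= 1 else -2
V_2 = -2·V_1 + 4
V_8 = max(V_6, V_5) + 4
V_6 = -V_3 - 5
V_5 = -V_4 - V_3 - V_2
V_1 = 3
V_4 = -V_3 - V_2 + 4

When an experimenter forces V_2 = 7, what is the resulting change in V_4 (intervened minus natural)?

Under do(V_2=7), the mechanism V_2 = -2·V_1 + 4 is discarded; V_2 is fixed at 7.
V_3 = V_1·V_2  [with V_1=3, V_2=7]  = 21
V_4 = -V_3 - V_2 + 4  [with V_3=21, V_2=7]  = -24
Without intervention: V_2 = -2·V_1 + 4  [with V_1=3]  = -2; V_3 = V_1·V_2  [with V_1=3, V_2=-2]  = -6; V_4 = -V_3 - V_2 + 4  [with V_3=-6, V_2=-2]  = 12.
Change = -24 − 12 = -36.

-36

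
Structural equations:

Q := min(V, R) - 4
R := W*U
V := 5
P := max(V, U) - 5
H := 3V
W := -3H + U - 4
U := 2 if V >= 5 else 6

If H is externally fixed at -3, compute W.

Intervening sets H = -3 and removes its equation (H := 3V).
U = 2 if V >= 5 else 6  [with V=5]  = 2
W = -3H + U - 4  [with H=-3, U=2]  = 7

7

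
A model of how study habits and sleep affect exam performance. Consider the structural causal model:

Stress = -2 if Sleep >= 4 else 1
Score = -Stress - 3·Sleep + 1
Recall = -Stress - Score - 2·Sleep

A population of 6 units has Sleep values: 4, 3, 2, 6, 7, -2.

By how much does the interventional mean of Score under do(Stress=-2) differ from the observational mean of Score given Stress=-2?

Every unit gets Stress=-2 under the intervention. Score values become -9, -6, -3, -15, -18, 9; E[Score|do(Stress=-2)] = -7.
Conditioning on Stress=-2 selects the 3 unit(s) with Sleep ∈ {4, 6, 7}. Their Score values: -9, -15, -18. Mean = -14.
Difference = -7 − (-14) = 7.

7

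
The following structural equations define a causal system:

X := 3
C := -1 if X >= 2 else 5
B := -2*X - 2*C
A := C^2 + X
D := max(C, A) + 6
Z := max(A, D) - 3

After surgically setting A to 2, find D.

Intervening sets A = 2 and removes its equation (A := C^2 + X).
C = -1 if X >= 2 else 5  [with X=3]  = -1
D = max(C, A) + 6  [with C=-1, A=2]  = 8

8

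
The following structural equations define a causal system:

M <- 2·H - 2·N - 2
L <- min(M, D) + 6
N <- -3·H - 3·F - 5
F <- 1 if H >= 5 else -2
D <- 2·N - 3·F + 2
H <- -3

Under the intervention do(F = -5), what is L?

-40

Under do(F=-5), the mechanism F <- 1 if H >= 5 else -2 is discarded; F is fixed at -5.
N = -3·H - 3·F - 5  [with H=-3, F=-5]  = 19
D = 2·N - 3·F + 2  [with N=19, F=-5]  = 55
M = 2·H - 2·N - 2  [with H=-3, N=19]  = -46
L = min(M, D) + 6  [with M=-46, D=55]  = -40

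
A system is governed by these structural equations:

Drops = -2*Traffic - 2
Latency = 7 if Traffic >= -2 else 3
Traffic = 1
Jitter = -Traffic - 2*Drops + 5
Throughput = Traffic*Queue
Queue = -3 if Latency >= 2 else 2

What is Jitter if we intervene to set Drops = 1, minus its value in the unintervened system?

-10

Intervening sets Drops = 1 and removes its equation (Drops = -2*Traffic - 2).
Jitter = -Traffic - 2*Drops + 5  [with Traffic=1, Drops=1]  = 2
Without intervention: Drops = -2*Traffic - 2  [with Traffic=1]  = -4; Jitter = -Traffic - 2*Drops + 5  [with Traffic=1, Drops=-4]  = 12.
Change = 2 − 12 = -10.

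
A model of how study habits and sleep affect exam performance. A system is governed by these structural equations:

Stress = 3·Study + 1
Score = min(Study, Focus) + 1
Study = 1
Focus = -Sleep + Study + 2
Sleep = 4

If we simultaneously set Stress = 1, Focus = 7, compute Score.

2

Setting Stress = 1, Focus = 7 by intervention discards those variables' equations.
Score = min(Study, Focus) + 1  [with Study=1, Focus=7]  = 2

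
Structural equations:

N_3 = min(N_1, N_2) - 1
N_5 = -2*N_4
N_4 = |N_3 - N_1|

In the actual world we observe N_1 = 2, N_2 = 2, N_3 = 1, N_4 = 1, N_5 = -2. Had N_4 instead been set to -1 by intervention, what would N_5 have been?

Intervening sets N_4 = -1 and removes its equation (N_4 = |N_3 - N_1|).
N_5 = -2*N_4  [with N_4=-1]  = 2

2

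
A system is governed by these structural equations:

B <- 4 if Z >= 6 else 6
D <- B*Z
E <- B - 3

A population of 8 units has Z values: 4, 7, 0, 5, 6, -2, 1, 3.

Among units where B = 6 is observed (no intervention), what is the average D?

11

Observing B=6 restricts to units where B's equation naturally yields 6: Z ∈ {4, 0, 5, -2, 1, 3}. In that subpopulation D = 24, 0, 30, -12, 6, 18, mean 11.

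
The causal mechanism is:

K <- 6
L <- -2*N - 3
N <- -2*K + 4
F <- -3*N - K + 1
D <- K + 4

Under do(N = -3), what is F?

do(N=-3) replaces the equation N <- -2*K + 4 with the constant N = -3.
F = -3*N - K + 1  [with N=-3, K=6]  = 4

4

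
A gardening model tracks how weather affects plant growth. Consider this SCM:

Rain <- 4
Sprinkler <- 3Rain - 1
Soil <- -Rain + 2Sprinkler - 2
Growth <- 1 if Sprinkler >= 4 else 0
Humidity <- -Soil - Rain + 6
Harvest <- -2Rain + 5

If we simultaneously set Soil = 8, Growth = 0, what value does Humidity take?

Setting Soil = 8, Growth = 0 by intervention discards those variables' equations.
Humidity = -Soil - Rain + 6  [with Soil=8, Rain=4]  = -6

-6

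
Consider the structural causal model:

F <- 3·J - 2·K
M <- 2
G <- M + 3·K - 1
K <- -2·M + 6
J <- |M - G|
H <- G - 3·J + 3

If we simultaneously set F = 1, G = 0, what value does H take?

The joint intervention fixes F = 1, G = 0, removing each variable's own equation.
J = |M - G|  [with M=2, G=0]  = 2
H = G - 3·J + 3  [with G=0, J=2]  = -3

-3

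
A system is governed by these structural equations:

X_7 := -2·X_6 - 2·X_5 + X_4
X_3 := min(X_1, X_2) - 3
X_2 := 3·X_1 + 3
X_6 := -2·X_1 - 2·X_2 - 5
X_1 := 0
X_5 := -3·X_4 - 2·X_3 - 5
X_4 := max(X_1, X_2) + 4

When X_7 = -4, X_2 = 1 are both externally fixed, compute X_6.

-7

Under do(X_7 = -4, X_2 = 1), each intervened variable's structural equation is replaced by its fixed value.
X_6 = -2·X_1 - 2·X_2 - 5  [with X_1=0, X_2=1]  = -7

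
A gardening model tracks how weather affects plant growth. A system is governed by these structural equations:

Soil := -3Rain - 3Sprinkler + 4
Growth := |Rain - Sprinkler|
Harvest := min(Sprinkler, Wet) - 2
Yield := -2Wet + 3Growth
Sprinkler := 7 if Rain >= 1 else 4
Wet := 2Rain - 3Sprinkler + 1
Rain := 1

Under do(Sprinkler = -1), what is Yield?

-6

Under do(Sprinkler=-1), the mechanism Sprinkler := 7 if Rain >= 1 else 4 is discarded; Sprinkler is fixed at -1.
Wet = 2Rain - 3Sprinkler + 1  [with Rain=1, Sprinkler=-1]  = 6
Growth = |Rain - Sprinkler|  [with Rain=1, Sprinkler=-1]  = 2
Yield = -2Wet + 3Growth  [with Wet=6, Growth=2]  = -6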